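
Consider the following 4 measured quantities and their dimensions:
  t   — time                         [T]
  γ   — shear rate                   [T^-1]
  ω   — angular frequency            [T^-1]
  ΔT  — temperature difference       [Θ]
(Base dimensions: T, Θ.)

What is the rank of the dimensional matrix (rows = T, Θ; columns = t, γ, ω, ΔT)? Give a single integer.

2

Exponent matrix [T,Θ] × [t,γ,ω,ΔT]:
  T: [ 1 -1 -1  0]
  Θ: [ 0  0  0  1]
Row reduction gives pivot columns t,ΔT; rank = 2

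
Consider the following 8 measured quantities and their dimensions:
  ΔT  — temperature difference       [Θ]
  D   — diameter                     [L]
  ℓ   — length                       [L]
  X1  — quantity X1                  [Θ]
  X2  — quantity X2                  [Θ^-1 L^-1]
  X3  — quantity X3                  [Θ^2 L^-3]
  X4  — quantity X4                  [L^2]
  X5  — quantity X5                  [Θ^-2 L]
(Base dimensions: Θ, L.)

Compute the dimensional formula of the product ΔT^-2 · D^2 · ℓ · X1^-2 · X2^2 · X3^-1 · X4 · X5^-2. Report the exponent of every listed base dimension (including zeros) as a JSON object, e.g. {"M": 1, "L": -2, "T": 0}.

{"Θ": -4, "L": 4}

Dimensional matrix (Θ×L by ΔT×D×ℓ×X1×X2×X3×X4×X5):
  Θ: [ 1  0  0  1 -1  2  0 -2]
  L: [ 0  1  1  0 -1 -3  2  1]
  [Θ]: (-2)·1+(2)·0+(1)·0+(-2)·1+(2)·-1+(-1)·2+(1)·0+(-2)·-2 = -4
  [L]: (-2)·0+(2)·1+(1)·1+(-2)·0+(2)·-1+(-1)·-3+(1)·2+(-2)·1 = 4
⇒ Θ^-4 L^4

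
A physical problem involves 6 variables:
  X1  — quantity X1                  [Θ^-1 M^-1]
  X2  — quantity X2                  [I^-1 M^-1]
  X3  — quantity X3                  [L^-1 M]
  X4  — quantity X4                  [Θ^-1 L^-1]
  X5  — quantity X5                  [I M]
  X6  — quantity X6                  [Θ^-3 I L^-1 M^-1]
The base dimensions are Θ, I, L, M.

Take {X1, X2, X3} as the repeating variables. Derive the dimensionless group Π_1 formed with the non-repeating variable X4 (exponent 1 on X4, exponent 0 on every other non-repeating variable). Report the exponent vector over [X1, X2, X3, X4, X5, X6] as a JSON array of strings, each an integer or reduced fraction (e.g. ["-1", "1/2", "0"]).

["-1", "0", "-1", "1", "0", "0"]

Exponent matrix [Θ,I,L,M] × [X1,X2,X3,X4,X5,X6]:
  Θ: [-1  0  0 -1  0 -3]
  I: [ 0 -1  0  0  1  1]
  L: [ 0  0 -1 -1  0 -1]
  M: [-1 -1  1  0  1 -1]
Echelon form has 3 nonzero rows (pivots: X1,X2,X3)
Pivot set = {X1,X2,X3}, free = {X4,X5,X6}
RREF:
  r0: [   1    0    0    1    0    3]
  r1: [   0    1    0    0   -1   -1]
  r2: [   0    0    1    1    0    1]
  r3: [   0    0    0    0    0    0]
Fix exponent of X4 at 1, X5 at 0, X6 at 0; solve each RREF row for its pivot's exponent:
  r0: exp(X1) + (1)·1 = 0 ⇒ exp(X1) = -1
  r1: exp(X2) + (0)·1 = 0 ⇒ exp(X2) = 0
  r2: exp(X3) + (1)·1 = 0 ⇒ exp(X3) = -1
Π_1 = X1^-1 · X3^-1 · X4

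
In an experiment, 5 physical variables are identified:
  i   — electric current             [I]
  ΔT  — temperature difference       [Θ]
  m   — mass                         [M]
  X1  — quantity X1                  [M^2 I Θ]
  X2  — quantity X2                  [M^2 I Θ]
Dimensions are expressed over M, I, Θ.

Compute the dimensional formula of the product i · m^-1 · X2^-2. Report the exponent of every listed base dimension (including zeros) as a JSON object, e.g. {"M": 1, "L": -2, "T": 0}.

Exponent matrix [M,I,Θ] × [i,ΔT,m,X1,X2]:
  M: [ 0  0  1  2  2]
  I: [ 1  0  0  1  1]
  Θ: [ 0  1  0  1  1]
  [M]: (1)·0+(-1)·1+(-2)·2 = -5
  [I]: (1)·1+(-1)·0+(-2)·1 = -1
  [Θ]: (1)·0+(-1)·0+(-2)·1 = -2
⇒ M^-5 I^-1 Θ^-2

{"M": -5, "I": -1, "Θ": -2}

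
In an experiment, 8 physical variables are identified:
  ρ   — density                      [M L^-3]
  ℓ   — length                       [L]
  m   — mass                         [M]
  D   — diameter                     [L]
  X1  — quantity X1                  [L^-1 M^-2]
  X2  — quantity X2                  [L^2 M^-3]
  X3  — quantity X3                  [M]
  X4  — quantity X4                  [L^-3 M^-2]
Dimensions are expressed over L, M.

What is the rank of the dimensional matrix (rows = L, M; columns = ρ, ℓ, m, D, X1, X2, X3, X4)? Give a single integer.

Exponent matrix [L,M] × [ρ,ℓ,m,D,X1,X2,X3,X4]:
  L: [-3  1  0  1 -1  2  0 -3]
  M: [ 1  0  1  0 -2 -3  1 -2]
RREF → pivots at {ρ,ℓ} ⇒ r = 2

2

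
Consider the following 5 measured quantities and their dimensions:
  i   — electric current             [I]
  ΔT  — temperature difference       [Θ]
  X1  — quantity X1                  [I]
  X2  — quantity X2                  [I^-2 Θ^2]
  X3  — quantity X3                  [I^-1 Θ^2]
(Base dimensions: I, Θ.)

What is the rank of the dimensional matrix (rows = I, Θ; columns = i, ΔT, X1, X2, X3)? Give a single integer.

2

Exponent matrix [I,Θ] × [i,ΔT,X1,X2,X3]:
  I: [ 1  0  1 -2 -1]
  Θ: [ 0  1  0  2  2]
Row reduction gives pivot columns i,ΔT; rank = 2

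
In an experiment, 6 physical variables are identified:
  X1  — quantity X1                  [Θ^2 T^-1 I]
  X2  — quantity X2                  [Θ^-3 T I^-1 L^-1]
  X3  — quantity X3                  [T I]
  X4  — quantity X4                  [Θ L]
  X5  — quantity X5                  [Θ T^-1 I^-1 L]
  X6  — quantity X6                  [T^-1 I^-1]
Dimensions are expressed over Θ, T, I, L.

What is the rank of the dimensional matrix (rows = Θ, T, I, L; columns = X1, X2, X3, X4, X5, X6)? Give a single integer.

3

Write exponents as rows Θ,T,I,L / cols X1,X2,X3,X4,X5,X6:
  Θ: [ 2 -3  0  1  1  0]
  T: [-1  1  1  0 -1 -1]
  I: [ 1 -1  1  0 -1 -1]
  L: [ 0 -1  0  1  1  0]
Echelon form has 3 nonzero rows (pivots: X1,X2,X3)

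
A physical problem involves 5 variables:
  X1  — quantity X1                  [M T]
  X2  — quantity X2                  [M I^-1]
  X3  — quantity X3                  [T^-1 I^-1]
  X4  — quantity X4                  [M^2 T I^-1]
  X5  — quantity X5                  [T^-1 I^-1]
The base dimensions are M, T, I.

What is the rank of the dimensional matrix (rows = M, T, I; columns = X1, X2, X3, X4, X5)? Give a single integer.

Dimensional matrix (M×T×I by X1×X2×X3×X4×X5):
  M: [ 1  1  0  2  0]
  T: [ 1  0 -1  1 -1]
  I: [ 0 -1 -1 -1 -1]
RREF → pivots at {X1,X2} ⇒ r = 2

2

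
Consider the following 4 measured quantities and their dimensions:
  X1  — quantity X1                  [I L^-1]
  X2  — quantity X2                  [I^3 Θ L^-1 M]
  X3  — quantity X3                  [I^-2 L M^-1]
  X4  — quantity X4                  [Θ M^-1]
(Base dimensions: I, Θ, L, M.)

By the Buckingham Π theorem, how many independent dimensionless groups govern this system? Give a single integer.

Write exponents as rows I,Θ,L,M / cols X1,X2,X3,X4:
  I: [ 1  3 -2  0]
  Θ: [ 0  1  0  1]
  L: [-1 -1  1  0]
  M: [ 0  1 -1 -1]
Row reduction gives pivot columns X1,X2,X3; rank = 3
n=4, r=3 ⇒ 1 dimensionless group

1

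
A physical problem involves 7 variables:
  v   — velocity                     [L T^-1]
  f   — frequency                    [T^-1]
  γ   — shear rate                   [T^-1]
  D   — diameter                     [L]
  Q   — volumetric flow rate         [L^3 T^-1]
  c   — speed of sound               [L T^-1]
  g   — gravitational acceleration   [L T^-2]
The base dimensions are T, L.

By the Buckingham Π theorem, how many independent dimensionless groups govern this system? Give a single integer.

5

Exponent matrix [T,L] × [v,f,γ,D,Q,c,g]:
  T: [-1 -1 -1  0 -1 -1 -2]
  L: [ 1  0  0  1  3  1  1]
RREF → pivots at {v,f} ⇒ r = 2
n=7, r=2 ⇒ 5 dimensionless groups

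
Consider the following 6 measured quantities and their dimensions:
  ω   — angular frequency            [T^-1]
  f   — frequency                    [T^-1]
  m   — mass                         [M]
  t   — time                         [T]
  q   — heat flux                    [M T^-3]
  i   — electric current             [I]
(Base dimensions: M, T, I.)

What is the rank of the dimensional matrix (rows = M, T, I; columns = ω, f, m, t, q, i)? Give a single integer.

Exponent matrix [M,T,I] × [ω,f,m,t,q,i]:
  M: [ 0  0  1  0  1  0]
  T: [-1 -1  0  1 -3  0]
  I: [ 0  0  0  0  0  1]
Echelon form has 3 nonzero rows (pivots: ω,m,i)

3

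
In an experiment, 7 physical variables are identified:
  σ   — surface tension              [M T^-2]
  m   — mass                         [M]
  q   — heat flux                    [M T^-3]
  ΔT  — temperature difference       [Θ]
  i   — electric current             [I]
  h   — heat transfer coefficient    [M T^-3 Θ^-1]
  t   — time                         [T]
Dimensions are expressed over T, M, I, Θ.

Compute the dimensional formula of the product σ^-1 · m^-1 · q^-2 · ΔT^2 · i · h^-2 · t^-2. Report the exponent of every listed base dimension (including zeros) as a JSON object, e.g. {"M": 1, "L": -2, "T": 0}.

{"T": 12, "M": -6, "I": 1, "Θ": 4}

Dimensional matrix (T×M×I×Θ by σ×m×q×ΔT×i×h×t):
  T: [-2  0 -3  0  0 -3  1]
  M: [ 1  1  1  0  0  1  0]
  I: [ 0  0  0  0  1  0  0]
  Θ: [ 0  0  0  1  0 -1  0]
  [T]: (-1)·-2+(-1)·0+(-2)·-3+(2)·0+(1)·0+(-2)·-3+(-2)·1 = 12
  [M]: (-1)·1+(-1)·1+(-2)·1+(2)·0+(1)·0+(-2)·1+(-2)·0 = -6
  [I]: (-1)·0+(-1)·0+(-2)·0+(2)·0+(1)·1+(-2)·0+(-2)·0 = 1
  [Θ]: (-1)·0+(-1)·0+(-2)·0+(2)·1+(1)·0+(-2)·-1+(-2)·0 = 4
⇒ T^12 M^-6 I Θ^4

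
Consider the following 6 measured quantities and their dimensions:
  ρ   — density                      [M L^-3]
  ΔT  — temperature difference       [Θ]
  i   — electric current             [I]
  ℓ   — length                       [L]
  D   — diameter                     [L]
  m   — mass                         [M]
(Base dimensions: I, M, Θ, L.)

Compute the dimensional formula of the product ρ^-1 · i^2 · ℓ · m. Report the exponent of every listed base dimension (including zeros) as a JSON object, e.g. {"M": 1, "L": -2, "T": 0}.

{"I": 2, "M": 0, "Θ": 0, "L": 4}

Dimensional matrix (I×M×Θ×L by ρ×ΔT×i×ℓ×D×m):
  I: [ 0  0  1  0  0  0]
  M: [ 1  0  0  0  0  1]
  Θ: [ 0  1  0  0  0  0]
  L: [-3  0  0  1  1  0]
  [I]: (-1)·0+(2)·1+(1)·0+(1)·0 = 2
  [M]: (-1)·1+(2)·0+(1)·0+(1)·1 = 0
  [Θ]: (-1)·0+(2)·0+(1)·0+(1)·0 = 0
  [L]: (-1)·-3+(2)·0+(1)·1+(1)·0 = 4
⇒ I^2 L^4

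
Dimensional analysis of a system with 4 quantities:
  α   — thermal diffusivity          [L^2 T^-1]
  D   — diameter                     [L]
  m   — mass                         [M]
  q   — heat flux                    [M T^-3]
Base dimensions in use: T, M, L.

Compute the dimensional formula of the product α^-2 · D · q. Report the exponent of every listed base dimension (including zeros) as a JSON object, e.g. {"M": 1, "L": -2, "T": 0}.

{"T": -1, "M": 1, "L": -3}

Dimensional matrix (T×M×L by α×D×m×q):
  T: [-1  0  0 -3]
  M: [ 0  0  1  1]
  L: [ 2  1  0  0]
  [T]: (-2)·-1+(1)·0+(1)·-3 = -1
  [M]: (-2)·0+(1)·0+(1)·1 = 1
  [L]: (-2)·2+(1)·1+(1)·0 = -3
⇒ T^-1 M L^-3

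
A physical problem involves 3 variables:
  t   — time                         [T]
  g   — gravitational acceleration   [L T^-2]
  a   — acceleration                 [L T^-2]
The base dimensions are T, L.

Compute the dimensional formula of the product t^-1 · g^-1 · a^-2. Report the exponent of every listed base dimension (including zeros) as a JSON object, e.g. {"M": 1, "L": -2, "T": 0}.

Dimensional matrix (T×L by t×g×a):
  T: [ 1 -2 -2]
  L: [ 0  1  1]
  [T]: (-1)·1+(-1)·-2+(-2)·-2 = 5
  [L]: (-1)·0+(-1)·1+(-2)·1 = -3
⇒ T^5 L^-3

{"T": 5, "L": -3}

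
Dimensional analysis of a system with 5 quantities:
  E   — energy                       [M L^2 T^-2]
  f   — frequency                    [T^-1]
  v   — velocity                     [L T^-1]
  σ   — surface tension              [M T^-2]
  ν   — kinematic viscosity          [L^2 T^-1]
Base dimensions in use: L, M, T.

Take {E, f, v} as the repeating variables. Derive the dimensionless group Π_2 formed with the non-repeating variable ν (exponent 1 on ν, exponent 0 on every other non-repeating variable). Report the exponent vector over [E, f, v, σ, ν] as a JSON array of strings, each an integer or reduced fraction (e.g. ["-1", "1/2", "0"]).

["0", "1", "-2", "0", "1"]

Exponent matrix [L,M,T] × [E,f,v,σ,ν]:
  L: [ 2  0  1  0  2]
  M: [ 1  0  0  1  0]
  T: [-2 -1 -1 -2 -1]
Row reduction gives pivot columns E,f,v; rank = 3
Pivot set = {E,f,v}, free = {σ,ν}
RREF:
  r0: [   1    0    0    1    0]
  r1: [   0    1    0    2   -1]
  r2: [   0    0    1   -2    2]
Fix exponent of ν at 1, σ at 0; solve each RREF row for its pivot's exponent:
  r0: exp(E) + (0)·1 = 0 ⇒ exp(E) = 0
  r1: exp(f) + (-1)·1 = 0 ⇒ exp(f) = 1
  r2: exp(v) + (2)·1 = 0 ⇒ exp(v) = -2
Π_2 = f · v^-2 · ν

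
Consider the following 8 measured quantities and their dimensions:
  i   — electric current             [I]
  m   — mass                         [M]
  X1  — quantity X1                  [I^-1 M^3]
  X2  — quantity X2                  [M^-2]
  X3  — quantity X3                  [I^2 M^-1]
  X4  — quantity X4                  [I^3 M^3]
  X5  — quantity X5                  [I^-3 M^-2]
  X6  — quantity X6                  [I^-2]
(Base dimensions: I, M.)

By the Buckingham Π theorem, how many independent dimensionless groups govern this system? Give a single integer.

Dimensional matrix (I×M by i×m×X1×X2×X3×X4×X5×X6):
  I: [ 1  0 -1  0  2  3 -3 -2]
  M: [ 0  1  3 -2 -1  3 -2  0]
Row reduction gives pivot columns i,m; rank = 2
8 vars − rank 2 = 6 Π groups

6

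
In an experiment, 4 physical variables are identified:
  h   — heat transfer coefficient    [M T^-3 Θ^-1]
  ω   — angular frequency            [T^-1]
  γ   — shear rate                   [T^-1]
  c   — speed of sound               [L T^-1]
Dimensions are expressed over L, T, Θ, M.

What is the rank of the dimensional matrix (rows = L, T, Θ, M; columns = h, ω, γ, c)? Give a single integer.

3

Write exponents as rows L,T,Θ,M / cols h,ω,γ,c:
  L: [ 0  0  0  1]
  T: [-3 -1 -1 -1]
  Θ: [-1  0  0  0]
  M: [ 1  0  0  0]
Row reduction gives pivot columns h,ω,c; rank = 3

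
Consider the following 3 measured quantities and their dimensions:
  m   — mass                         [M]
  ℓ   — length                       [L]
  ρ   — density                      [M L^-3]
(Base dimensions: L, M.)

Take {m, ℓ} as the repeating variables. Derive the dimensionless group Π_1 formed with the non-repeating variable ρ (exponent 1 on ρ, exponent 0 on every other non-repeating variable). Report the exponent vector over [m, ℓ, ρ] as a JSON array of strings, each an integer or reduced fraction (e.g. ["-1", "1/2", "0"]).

["-1", "3", "1"]

Dimensional matrix (L×M by m×ℓ×ρ):
  L: [ 0  1 -3]
  M: [ 1  0  1]
Echelon form has 2 nonzero rows (pivots: m,ℓ)
Repeat: m,ℓ; free: ρ
RREF:
  r0: [   1    0    1]
  r1: [   0    1   -3]
Fix exponent of ρ at 1; solve each RREF row for its pivot's exponent:
  r0: exp(m) + (1)·1 = 0 ⇒ exp(m) = -1
  r1: exp(ℓ) + (-3)·1 = 0 ⇒ exp(ℓ) = 3
Π_1 = m^-1 · ℓ^3 · ρ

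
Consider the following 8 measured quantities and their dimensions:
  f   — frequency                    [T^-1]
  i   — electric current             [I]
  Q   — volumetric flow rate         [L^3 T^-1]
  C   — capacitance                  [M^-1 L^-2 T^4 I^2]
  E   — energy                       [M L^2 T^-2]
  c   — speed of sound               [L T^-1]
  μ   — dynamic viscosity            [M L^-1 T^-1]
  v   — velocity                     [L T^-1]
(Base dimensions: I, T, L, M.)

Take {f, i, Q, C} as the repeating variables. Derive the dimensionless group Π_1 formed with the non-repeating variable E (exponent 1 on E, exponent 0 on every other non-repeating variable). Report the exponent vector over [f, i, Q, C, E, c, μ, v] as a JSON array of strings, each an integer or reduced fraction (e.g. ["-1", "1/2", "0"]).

["2", "-2", "0", "1", "1", "0", "0", "0"]

Exponent matrix [I,T,L,M] × [f,i,Q,C,E,c,μ,v]:
  I: [ 0  1  0  2  0  0  0  0]
  T: [-1  0 -1  4 -2 -1 -1 -1]
  L: [ 0  0  3 -2  2  1 -1  1]
  M: [ 0  0  0 -1  1  0  1  0]
Row reduction gives pivot columns f,i,Q,C; rank = 4
Pivot set = {f,i,Q,C}, free = {E,c,μ,v}
RREF:
  r0: [   1    0    0    0   -2  2/3   -2  2/3]
  r1: [   0    1    0    0    2    0    2    0]
  r2: [   0    0    1    0    0  1/3   -1  1/3]
  r3: [   0    0    0    1   -1    0   -1    0]
Fix exponent of E at 1, c at 0, μ at 0, v at 0; solve each RREF row for its pivot's exponent:
  r0: exp(f) + (-2)·1 = 0 ⇒ exp(f) = 2
  r1: exp(i) + (2)·1 = 0 ⇒ exp(i) = -2
  r2: exp(Q) + (0)·1 = 0 ⇒ exp(Q) = 0
  r3: exp(C) + (-1)·1 = 0 ⇒ exp(C) = 1
Π_1 = f^2 · i^-2 · C · E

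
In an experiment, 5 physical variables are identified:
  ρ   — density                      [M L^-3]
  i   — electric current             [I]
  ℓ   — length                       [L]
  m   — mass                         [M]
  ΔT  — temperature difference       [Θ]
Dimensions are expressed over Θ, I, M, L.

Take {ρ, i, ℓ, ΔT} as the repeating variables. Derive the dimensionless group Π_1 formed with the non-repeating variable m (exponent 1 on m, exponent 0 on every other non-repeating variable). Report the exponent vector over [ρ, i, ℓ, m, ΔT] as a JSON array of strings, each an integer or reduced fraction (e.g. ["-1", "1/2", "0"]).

["-1", "0", "-3", "1", "0"]

Write exponents as rows Θ,I,M,L / cols ρ,i,ℓ,m,ΔT:
  Θ: [ 0  0  0  0  1]
  I: [ 0  1  0  0  0]
  M: [ 1  0  0  1  0]
  L: [-3  0  1  0  0]
Row reduction gives pivot columns ρ,i,ℓ,ΔT; rank = 4
Pivot set = {ρ,i,ℓ,ΔT}, free = {m}
RREF:
  r0: [   1    0    0    1    0]
  r1: [   0    1    0    0    0]
  r2: [   0    0    1    3    0]
  r3: [   0    0    0    0    1]
Fix exponent of m at 1; solve each RREF row for its pivot's exponent:
  r0: exp(ρ) + (1)·1 = 0 ⇒ exp(ρ) = -1
  r1: exp(i) + (0)·1 = 0 ⇒ exp(i) = 0
  r2: exp(ℓ) + (3)·1 = 0 ⇒ exp(ℓ) = -3
  r3: exp(ΔT) + (0)·1 = 0 ⇒ exp(ΔT) = 0
Π_1 = ρ^-1 · ℓ^-3 · m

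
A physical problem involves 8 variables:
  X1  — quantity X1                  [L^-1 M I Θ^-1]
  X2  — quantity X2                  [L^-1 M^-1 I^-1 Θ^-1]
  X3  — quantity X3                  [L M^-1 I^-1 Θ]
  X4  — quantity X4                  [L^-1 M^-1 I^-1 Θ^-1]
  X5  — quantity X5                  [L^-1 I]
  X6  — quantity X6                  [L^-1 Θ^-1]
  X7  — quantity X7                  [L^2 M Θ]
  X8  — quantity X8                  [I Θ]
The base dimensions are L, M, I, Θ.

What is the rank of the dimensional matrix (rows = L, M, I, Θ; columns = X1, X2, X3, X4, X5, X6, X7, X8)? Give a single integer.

3

Dimensional matrix (L×M×I×Θ by X1×X2×X3×X4×X5×X6×X7×X8):
  L: [-1 -1  1 -1 -1 -1  2  0]
  M: [ 1 -1 -1 -1  0  0  1  0]
  I: [ 1 -1 -1 -1  1  0  0  1]
  Θ: [-1 -1  1 -1  0 -1  1  1]
Row reduction gives pivot columns X1,X2,X5; rank = 3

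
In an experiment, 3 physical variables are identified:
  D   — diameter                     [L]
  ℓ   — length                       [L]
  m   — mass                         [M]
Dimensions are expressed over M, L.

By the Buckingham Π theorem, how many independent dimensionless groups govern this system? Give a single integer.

1

Exponent matrix [M,L] × [D,ℓ,m]:
  M: [ 0  0  1]
  L: [ 1  1  0]
Echelon form has 2 nonzero rows (pivots: D,m)
3 vars − rank 2 = 1 Π group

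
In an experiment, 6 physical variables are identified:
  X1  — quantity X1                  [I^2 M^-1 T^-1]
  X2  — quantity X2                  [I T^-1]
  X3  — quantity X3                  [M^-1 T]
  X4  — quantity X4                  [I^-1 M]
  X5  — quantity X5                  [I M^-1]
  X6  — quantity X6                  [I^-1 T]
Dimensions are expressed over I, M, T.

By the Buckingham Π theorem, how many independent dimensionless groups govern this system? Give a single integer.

4

Write exponents as rows I,M,T / cols X1,X2,X3,X4,X5,X6:
  I: [ 2  1  0 -1  1 -1]
  M: [-1  0 -1  1 -1  0]
  T: [-1 -1  1  0  0  1]
Row reduction gives pivot columns X1,X2; rank = 2
n=6, r=2 ⇒ 4 dimensionless groups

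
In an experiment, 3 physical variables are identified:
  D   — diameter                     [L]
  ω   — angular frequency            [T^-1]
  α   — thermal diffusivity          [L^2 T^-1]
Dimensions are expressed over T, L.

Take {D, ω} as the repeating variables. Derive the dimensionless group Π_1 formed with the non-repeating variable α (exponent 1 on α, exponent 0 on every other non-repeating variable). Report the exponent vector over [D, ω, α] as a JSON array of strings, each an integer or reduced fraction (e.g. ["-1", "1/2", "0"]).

["-2", "-1", "1"]

Exponent matrix [T,L] × [D,ω,α]:
  T: [ 0 -1 -1]
  L: [ 1  0  2]
RREF → pivots at {D,ω} ⇒ r = 2
Repeat: D,ω; free: α
RREF:
  r0: [   1    0    2]
  r1: [   0    1    1]
Fix exponent of α at 1; solve each RREF row for its pivot's exponent:
  r0: exp(D) + (2)·1 = 0 ⇒ exp(D) = -2
  r1: exp(ω) + (1)·1 = 0 ⇒ exp(ω) = -1
Π_1 = D^-2 · ω^-1 · α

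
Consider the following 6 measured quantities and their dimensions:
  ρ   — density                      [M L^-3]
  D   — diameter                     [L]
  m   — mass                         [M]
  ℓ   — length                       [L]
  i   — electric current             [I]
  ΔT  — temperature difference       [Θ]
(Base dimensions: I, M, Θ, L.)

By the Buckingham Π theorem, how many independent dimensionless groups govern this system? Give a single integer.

Write exponents as rows I,M,Θ,L / cols ρ,D,m,ℓ,i,ΔT:
  I: [ 0  0  0  0  1  0]
  M: [ 1  0  1  0  0  0]
  Θ: [ 0  0  0  0  0  1]
  L: [-3  1  0  1  0  0]
Row reduction gives pivot columns ρ,D,i,ΔT; rank = 4
6 vars − rank 4 = 2 Π groups

2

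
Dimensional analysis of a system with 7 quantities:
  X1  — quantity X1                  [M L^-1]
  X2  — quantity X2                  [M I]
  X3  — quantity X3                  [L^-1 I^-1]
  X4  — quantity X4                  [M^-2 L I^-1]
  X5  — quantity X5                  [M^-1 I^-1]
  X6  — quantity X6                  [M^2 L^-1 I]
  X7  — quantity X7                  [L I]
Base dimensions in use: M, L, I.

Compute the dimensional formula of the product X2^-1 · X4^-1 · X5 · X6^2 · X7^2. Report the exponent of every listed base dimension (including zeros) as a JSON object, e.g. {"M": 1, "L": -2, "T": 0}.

Dimensional matrix (M×L×I by X1×X2×X3×X4×X5×X6×X7):
  M: [ 1  1  0 -2 -1  2  0]
  L: [-1  0 -1  1  0 -1  1]
  I: [ 0  1 -1 -1 -1  1  1]
  [M]: (-1)·1+(-1)·-2+(1)·-1+(2)·2+(2)·0 = 4
  [L]: (-1)·0+(-1)·1+(1)·0+(2)·-1+(2)·1 = -1
  [I]: (-1)·1+(-1)·-1+(1)·-1+(2)·1+(2)·1 = 3
⇒ M^4 L^-1 I^3

{"M": 4, "L": -1, "I": 3}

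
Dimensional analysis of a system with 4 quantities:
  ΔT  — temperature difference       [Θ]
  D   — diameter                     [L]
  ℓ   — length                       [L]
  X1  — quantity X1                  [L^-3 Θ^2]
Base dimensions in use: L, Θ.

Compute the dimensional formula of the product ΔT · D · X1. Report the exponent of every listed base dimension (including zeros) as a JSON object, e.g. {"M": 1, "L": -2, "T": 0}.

{"L": -2, "Θ": 3}

Write exponents as rows L,Θ / cols ΔT,D,ℓ,X1:
  L: [ 0  1  1 -3]
  Θ: [ 1  0  0  2]
  [L]: (1)·0+(1)·1+(1)·-3 = -2
  [Θ]: (1)·1+(1)·0+(1)·2 = 3
⇒ L^-2 Θ^3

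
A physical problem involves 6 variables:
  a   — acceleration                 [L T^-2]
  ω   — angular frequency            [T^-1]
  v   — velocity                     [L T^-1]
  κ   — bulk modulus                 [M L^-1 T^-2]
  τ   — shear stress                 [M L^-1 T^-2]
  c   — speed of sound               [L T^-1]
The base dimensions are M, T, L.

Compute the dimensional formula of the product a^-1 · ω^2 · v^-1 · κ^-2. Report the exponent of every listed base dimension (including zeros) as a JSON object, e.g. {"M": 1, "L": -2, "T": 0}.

{"M": -2, "T": 5, "L": 0}

Write exponents as rows M,T,L / cols a,ω,v,κ,τ,c:
  M: [ 0  0  0  1  1  0]
  T: [-2 -1 -1 -2 -2 -1]
  L: [ 1  0  1 -1 -1  1]
  [M]: (-1)·0+(2)·0+(-1)·0+(-2)·1 = -2
  [T]: (-1)·-2+(2)·-1+(-1)·-1+(-2)·-2 = 5
  [L]: (-1)·1+(2)·0+(-1)·1+(-2)·-1 = 0
⇒ M^-2 T^5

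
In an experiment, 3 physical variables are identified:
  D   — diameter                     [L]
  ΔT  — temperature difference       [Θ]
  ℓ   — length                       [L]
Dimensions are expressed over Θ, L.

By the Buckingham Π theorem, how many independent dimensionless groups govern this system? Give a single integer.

Dimensional matrix (Θ×L by D×ΔT×ℓ):
  Θ: [ 0  1  0]
  L: [ 1  0  1]
RREF → pivots at {D,ΔT} ⇒ r = 2
n=3, r=2 ⇒ 1 dimensionless group

1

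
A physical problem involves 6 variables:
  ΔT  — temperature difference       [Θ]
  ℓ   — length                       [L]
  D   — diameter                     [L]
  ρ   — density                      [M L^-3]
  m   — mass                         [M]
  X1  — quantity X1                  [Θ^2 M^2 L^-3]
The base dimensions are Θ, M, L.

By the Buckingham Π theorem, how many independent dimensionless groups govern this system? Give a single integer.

Write exponents as rows Θ,M,L / cols ΔT,ℓ,D,ρ,m,X1:
  Θ: [ 1  0  0  0  0  2]
  M: [ 0  0  0  1  1  2]
  L: [ 0  1  1 -3  0 -3]
Echelon form has 3 nonzero rows (pivots: ΔT,ℓ,ρ)
Π count = n − r = 6 − 3 = 3

3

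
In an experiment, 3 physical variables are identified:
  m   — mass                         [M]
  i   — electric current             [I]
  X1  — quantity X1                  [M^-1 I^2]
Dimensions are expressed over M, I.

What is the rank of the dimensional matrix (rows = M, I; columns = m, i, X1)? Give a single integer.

Dimensional matrix (M×I by m×i×X1):
  M: [ 1  0 -1]
  I: [ 0  1  2]
Echelon form has 2 nonzero rows (pivots: m,i)

2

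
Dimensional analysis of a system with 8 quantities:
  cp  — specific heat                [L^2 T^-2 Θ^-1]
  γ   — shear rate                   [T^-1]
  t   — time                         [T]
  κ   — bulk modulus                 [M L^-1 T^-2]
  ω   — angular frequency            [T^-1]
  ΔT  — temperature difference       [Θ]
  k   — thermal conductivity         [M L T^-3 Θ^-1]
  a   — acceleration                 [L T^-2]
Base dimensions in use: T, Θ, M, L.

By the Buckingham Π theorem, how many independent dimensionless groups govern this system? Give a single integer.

4

Dimensional matrix (T×Θ×M×L by cp×γ×t×κ×ω×ΔT×k×a):
  T: [-2 -1  1 -2 -1  0 -3 -2]
  Θ: [-1  0  0  0  0  1 -1  0]
  M: [ 0  0  0  1  0  0  1  0]
  L: [ 2  0  0 -1  0  0  1  1]
Echelon form has 4 nonzero rows (pivots: cp,γ,κ,ΔT)
Π count = n − r = 8 − 4 = 4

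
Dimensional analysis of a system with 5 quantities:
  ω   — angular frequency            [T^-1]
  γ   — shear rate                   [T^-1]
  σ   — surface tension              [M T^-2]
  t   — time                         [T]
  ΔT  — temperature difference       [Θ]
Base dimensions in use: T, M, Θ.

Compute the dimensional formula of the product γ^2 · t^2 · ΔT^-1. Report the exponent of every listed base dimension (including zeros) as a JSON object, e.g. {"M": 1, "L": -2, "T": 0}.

Write exponents as rows T,M,Θ / cols ω,γ,σ,t,ΔT:
  T: [-1 -1 -2  1  0]
  M: [ 0  0  1  0  0]
  Θ: [ 0  0  0  0  1]
  [T]: (2)·-1+(2)·1+(-1)·0 = 0
  [M]: (2)·0+(2)·0+(-1)·0 = 0
  [Θ]: (2)·0+(2)·0+(-1)·1 = -1
⇒ Θ^-1

{"T": 0, "M": 0, "Θ": -1}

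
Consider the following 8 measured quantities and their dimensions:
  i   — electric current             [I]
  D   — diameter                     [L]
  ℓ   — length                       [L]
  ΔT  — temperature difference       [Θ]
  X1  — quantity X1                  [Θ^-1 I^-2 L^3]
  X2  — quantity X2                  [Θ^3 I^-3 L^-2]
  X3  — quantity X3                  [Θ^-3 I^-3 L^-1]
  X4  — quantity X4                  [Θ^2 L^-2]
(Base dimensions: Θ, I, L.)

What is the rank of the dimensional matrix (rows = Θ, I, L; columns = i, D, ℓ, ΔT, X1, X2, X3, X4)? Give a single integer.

Write exponents as rows Θ,I,L / cols i,D,ℓ,ΔT,X1,X2,X3,X4:
  Θ: [ 0  0  0  1 -1  3 -3  2]
  I: [ 1  0  0  0 -2 -3 -3  0]
  L: [ 0  1  1  0  3 -2 -1 -2]
Row reduction gives pivot columns i,D,ΔT; rank = 3

3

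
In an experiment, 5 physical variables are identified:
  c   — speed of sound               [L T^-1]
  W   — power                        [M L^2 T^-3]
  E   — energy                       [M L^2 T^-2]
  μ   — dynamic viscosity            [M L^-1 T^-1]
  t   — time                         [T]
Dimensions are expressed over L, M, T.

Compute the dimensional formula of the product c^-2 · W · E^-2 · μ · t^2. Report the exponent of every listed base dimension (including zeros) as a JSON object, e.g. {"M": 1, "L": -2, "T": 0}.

{"L": -5, "M": 0, "T": 4}

Dimensional matrix (L×M×T by c×W×E×μ×t):
  L: [ 1  2  2 -1  0]
  M: [ 0  1  1  1  0]
  T: [-1 -3 -2 -1  1]
  [L]: (-2)·1+(1)·2+(-2)·2+(1)·-1+(2)·0 = -5
  [M]: (-2)·0+(1)·1+(-2)·1+(1)·1+(2)·0 = 0
  [T]: (-2)·-1+(1)·-3+(-2)·-2+(1)·-1+(2)·1 = 4
⇒ L^-5 T^4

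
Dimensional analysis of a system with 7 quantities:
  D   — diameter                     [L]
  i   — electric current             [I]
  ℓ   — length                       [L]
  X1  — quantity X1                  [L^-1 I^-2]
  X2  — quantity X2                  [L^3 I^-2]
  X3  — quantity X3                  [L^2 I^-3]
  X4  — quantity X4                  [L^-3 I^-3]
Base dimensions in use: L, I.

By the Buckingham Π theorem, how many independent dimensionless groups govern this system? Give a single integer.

5

Write exponents as rows L,I / cols D,i,ℓ,X1,X2,X3,X4:
  L: [ 1  0  1 -1  3  2 -3]
  I: [ 0  1  0 -2 -2 -3 -3]
Row reduction gives pivot columns D,i; rank = 2
7 vars − rank 2 = 5 Π groups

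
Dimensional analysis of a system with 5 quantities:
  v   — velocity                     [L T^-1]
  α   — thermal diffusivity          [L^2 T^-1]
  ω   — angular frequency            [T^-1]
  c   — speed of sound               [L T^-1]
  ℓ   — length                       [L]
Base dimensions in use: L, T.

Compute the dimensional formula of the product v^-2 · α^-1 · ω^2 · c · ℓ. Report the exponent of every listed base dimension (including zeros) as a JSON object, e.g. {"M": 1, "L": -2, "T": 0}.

{"L": -2, "T": 0}

Exponent matrix [L,T] × [v,α,ω,c,ℓ]:
  L: [ 1  2  0  1  1]
  T: [-1 -1 -1 -1  0]
  [L]: (-2)·1+(-1)·2+(2)·0+(1)·1+(1)·1 = -2
  [T]: (-2)·-1+(-1)·-1+(2)·-1+(1)·-1+(1)·0 = 0
⇒ L^-2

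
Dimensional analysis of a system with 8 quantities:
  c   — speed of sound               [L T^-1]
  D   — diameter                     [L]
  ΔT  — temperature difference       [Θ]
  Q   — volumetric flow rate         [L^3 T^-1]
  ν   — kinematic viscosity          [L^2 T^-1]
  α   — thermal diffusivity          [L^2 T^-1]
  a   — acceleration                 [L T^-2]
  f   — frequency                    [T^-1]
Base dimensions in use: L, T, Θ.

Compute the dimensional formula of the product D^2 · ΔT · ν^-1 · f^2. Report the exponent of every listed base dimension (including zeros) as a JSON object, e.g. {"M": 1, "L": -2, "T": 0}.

{"L": 0, "T": -1, "Θ": 1}

Dimensional matrix (L×T×Θ by c×D×ΔT×Q×ν×α×a×f):
  L: [ 1  1  0  3  2  2  1  0]
  T: [-1  0  0 -1 -1 -1 -2 -1]
  Θ: [ 0  0  1  0  0  0  0  0]
  [L]: (2)·1+(1)·0+(-1)·2+(2)·0 = 0
  [T]: (2)·0+(1)·0+(-1)·-1+(2)·-1 = -1
  [Θ]: (2)·0+(1)·1+(-1)·0+(2)·0 = 1
⇒ T^-1 Θ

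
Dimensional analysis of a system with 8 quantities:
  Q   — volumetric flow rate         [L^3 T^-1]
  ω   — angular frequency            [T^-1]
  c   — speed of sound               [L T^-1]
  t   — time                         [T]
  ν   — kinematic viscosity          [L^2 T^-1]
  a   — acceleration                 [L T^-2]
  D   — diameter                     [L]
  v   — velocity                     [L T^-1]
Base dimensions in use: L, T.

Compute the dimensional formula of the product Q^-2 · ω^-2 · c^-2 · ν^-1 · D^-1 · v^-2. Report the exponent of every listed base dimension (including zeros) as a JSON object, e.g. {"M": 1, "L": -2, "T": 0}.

Dimensional matrix (L×T by Q×ω×c×t×ν×a×D×v):
  L: [ 3  0  1  0  2  1  1  1]
  T: [-1 -1 -1  1 -1 -2  0 -1]
  [L]: (-2)·3+(-2)·0+(-2)·1+(-1)·2+(-1)·1+(-2)·1 = -13
  [T]: (-2)·-1+(-2)·-1+(-2)·-1+(-1)·-1+(-1)·0+(-2)·-1 = 9
⇒ L^-13 T^9

{"L": -13, "T": 9}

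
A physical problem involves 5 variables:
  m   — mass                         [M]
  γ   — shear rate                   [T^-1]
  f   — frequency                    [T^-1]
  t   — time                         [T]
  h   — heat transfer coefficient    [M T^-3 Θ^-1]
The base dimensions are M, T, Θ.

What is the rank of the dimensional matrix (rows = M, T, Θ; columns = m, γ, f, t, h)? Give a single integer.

3

Dimensional matrix (M×T×Θ by m×γ×f×t×h):
  M: [ 1  0  0  0  1]
  T: [ 0 -1 -1  1 -3]
  Θ: [ 0  0  0  0 -1]
RREF → pivots at {m,γ,h} ⇒ r = 3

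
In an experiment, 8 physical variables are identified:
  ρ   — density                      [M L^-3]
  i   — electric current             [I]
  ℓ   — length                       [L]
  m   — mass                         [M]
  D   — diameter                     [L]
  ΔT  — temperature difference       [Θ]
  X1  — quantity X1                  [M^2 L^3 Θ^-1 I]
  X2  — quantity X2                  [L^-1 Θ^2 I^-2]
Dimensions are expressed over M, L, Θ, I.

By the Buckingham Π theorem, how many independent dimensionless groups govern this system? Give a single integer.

4

Dimensional matrix (M×L×Θ×I by ρ×i×ℓ×m×D×ΔT×X1×X2):
  M: [ 1  0  0  1  0  0  2  0]
  L: [-3  0  1  0  1  0  3 -1]
  Θ: [ 0  0  0  0  0  1 -1  2]
  I: [ 0  1  0  0  0  0  1 -2]
RREF → pivots at {ρ,i,ℓ,ΔT} ⇒ r = 4
Π count = n − r = 8 − 4 = 4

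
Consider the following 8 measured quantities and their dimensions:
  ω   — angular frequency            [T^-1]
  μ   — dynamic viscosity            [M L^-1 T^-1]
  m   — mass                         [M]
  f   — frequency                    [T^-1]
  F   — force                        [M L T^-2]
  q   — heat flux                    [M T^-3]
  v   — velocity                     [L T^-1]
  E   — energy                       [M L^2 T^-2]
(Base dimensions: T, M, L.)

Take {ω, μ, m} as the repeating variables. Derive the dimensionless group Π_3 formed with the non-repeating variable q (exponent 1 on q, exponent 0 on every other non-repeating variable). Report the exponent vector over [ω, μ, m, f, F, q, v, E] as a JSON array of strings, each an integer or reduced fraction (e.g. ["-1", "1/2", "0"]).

Exponent matrix [T,M,L] × [ω,μ,m,f,F,q,v,E]:
  T: [-1 -1  0 -1 -2 -3 -1 -2]
  M: [ 0  1  1  0  1  1  0  1]
  L: [ 0 -1  0  0  1  0  1  2]
RREF → pivots at {ω,μ,m} ⇒ r = 3
Pivot set = {ω,μ,m}, free = {f,F,q,v,E}
RREF:
  r0: [   1    0    0    1    3    3    2    4]
  r1: [   0    1    0    0   -1    0   -1   -2]
  r2: [   0    0    1    0    2    1    1    3]
Fix exponent of q at 1, f at 0, F at 0, v at 0, E at 0; solve each RREF row for its pivot's exponent:
  r0: exp(ω) + (3)·1 = 0 ⇒ exp(ω) = -3
  r1: exp(μ) + (0)·1 = 0 ⇒ exp(μ) = 0
  r2: exp(m) + (1)·1 = 0 ⇒ exp(m) = -1
Π_3 = ω^-3 · m^-1 · q

["-3", "0", "-1", "0", "0", "1", "0", "0"]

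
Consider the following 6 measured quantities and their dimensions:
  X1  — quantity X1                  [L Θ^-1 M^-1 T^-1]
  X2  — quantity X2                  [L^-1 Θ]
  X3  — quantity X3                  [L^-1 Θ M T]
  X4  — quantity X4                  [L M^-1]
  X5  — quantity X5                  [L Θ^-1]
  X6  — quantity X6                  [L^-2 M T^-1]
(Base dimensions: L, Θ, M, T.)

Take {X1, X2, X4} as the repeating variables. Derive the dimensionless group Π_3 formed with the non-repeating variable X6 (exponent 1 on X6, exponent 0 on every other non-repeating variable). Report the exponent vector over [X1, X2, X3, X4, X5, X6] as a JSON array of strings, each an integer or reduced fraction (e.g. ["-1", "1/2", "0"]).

Write exponents as rows L,Θ,M,T / cols X1,X2,X3,X4,X5,X6:
  L: [ 1 -1 -1  1  1 -2]
  Θ: [-1  1  1  0 -1  0]
  M: [-1  0  1 -1  0  1]
  T: [-1  0  1  0  0 -1]
Echelon form has 3 nonzero rows (pivots: X1,X2,X4)
Repeat: X1,X2,X4; free: X3,X5,X6
RREF:
  r0: [   1    0   -1    0    0    1]
  r1: [   0    1    0    0   -1    1]
  r2: [   0    0    0    1    0   -2]
  r3: [   0    0    0    0    0    0]
Fix exponent of X6 at 1, X3 at 0, X5 at 0; solve each RREF row for its pivot's exponent:
  r0: exp(X1) + (1)·1 = 0 ⇒ exp(X1) = -1
  r1: exp(X2) + (1)·1 = 0 ⇒ exp(X2) = -1
  r2: exp(X4) + (-2)·1 = 0 ⇒ exp(X4) = 2
Π_3 = X1^-1 · X2^-1 · X4^2 · X6

["-1", "-1", "0", "2", "0", "1"]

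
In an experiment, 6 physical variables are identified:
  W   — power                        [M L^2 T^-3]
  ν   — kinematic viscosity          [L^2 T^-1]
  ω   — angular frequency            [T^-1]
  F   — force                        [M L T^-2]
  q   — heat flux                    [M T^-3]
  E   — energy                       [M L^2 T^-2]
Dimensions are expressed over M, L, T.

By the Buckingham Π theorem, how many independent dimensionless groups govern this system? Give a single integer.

Dimensional matrix (M×L×T by W×ν×ω×F×q×E):
  M: [ 1  0  0  1  1  1]
  L: [ 2  2  0  1  0  2]
  T: [-3 -1 -1 -2 -3 -2]
Echelon form has 3 nonzero rows (pivots: W,ν,ω)
6 vars − rank 3 = 3 Π groups

3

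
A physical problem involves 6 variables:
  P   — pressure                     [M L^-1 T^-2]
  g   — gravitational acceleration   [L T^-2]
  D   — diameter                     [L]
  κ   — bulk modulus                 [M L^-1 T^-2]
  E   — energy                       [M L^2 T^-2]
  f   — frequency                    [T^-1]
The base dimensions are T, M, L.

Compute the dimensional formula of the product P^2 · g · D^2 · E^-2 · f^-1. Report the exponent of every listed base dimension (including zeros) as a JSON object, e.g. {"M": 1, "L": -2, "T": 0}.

Exponent matrix [T,M,L] × [P,g,D,κ,E,f]:
  T: [-2 -2  0 -2 -2 -1]
  M: [ 1  0  0  1  1  0]
  L: [-1  1  1 -1  2  0]
  [T]: (2)·-2+(1)·-2+(2)·0+(-2)·-2+(-1)·-1 = -1
  [M]: (2)·1+(1)·0+(2)·0+(-2)·1+(-1)·0 = 0
  [L]: (2)·-1+(1)·1+(2)·1+(-2)·2+(-1)·0 = -3
⇒ T^-1 L^-3

{"T": -1, "M": 0, "L": -3}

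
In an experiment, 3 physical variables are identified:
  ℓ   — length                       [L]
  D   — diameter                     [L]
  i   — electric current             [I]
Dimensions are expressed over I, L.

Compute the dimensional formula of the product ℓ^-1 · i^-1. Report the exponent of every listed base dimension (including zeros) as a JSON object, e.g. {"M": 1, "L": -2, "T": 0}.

Write exponents as rows I,L / cols ℓ,D,i:
  I: [ 0  0  1]
  L: [ 1  1  0]
  [I]: (-1)·0+(-1)·1 = -1
  [L]: (-1)·1+(-1)·0 = -1
⇒ I^-1 L^-1

{"I": -1, "L": -1}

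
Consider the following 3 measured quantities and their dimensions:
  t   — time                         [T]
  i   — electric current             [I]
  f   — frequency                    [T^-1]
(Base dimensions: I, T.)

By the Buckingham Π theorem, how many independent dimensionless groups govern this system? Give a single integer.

Dimensional matrix (I×T by t×i×f):
  I: [ 0  1  0]
  T: [ 1  0 -1]
Row reduction gives pivot columns t,i; rank = 2
n=3, r=2 ⇒ 1 dimensionless group

1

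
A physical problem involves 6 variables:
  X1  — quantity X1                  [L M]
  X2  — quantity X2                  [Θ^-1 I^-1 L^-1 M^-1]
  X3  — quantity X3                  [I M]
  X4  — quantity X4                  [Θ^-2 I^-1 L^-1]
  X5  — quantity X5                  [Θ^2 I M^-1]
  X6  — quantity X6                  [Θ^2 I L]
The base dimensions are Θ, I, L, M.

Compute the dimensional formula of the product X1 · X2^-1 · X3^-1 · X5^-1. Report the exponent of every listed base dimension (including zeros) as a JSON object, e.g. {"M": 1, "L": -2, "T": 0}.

{"Θ": -1, "I": -1, "L": 2, "M": 2}

Dimensional matrix (Θ×I×L×M by X1×X2×X3×X4×X5×X6):
  Θ: [ 0 -1  0 -2  2  2]
  I: [ 0 -1  1 -1  1  1]
  L: [ 1 -1  0 -1  0  1]
  M: [ 1 -1  1  0 -1  0]
  [Θ]: (1)·0+(-1)·-1+(-1)·0+(-1)·2 = -1
  [I]: (1)·0+(-1)·-1+(-1)·1+(-1)·1 = -1
  [L]: (1)·1+(-1)·-1+(-1)·0+(-1)·0 = 2
  [M]: (1)·1+(-1)·-1+(-1)·1+(-1)·-1 = 2
⇒ Θ^-1 I^-1 L^2 M^2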